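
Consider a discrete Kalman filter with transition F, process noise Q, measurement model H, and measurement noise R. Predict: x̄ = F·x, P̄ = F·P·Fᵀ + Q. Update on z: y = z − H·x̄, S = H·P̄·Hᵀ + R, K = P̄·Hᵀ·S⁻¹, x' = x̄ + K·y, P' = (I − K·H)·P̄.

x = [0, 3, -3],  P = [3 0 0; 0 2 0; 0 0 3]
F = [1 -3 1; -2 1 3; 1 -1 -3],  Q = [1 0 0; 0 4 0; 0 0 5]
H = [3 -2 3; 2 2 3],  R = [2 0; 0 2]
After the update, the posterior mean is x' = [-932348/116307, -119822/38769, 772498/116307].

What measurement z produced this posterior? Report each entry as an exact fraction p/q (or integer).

x̄ = F·x = [-12, -6, 6]
P̄ = F·P·Fᵀ + Q = [25 -3 0; -3 45 -35; 0 -35 37]
S = H·P̄·Hᵀ + R = [1196 297; 297 171]
K = P̄·Hᵀ·S⁻¹ = [87/12923 28567/116307; -3183/12923 11824/38769; 2086/12923 -4721/116307]
x' − x̄ = [463336/116307, 112792/38769, 74656/116307] = K·y
y = (KᵀK)⁻¹·Kᵀ·(x' − x̄) = [8, 16]
z = y + H·x̄ = [8, 16] + [-6, -18] = [2, -2]

z = [2, -2]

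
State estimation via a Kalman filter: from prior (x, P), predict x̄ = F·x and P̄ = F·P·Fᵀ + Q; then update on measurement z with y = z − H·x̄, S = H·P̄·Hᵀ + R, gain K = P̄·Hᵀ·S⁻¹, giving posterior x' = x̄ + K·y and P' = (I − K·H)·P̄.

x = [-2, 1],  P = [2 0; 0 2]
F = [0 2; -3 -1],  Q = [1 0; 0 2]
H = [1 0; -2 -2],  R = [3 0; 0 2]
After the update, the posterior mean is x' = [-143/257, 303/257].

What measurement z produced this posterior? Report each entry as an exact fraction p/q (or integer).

z = [-1, -1]

x̄ = F·x = [2, 5]
P̄ = F·P·Fᵀ + Q = [9 -4; -4 22]
S = H·P̄·Hᵀ + R = [12 -10; -10 94]
K = P̄·Hᵀ·S⁻¹ = [373/514 -15/514; -184/257 -118/257]
x' − x̄ = [-657/257, -982/257] = K·y
y = (KᵀK)⁻¹·Kᵀ·(x' − x̄) = [-3, 13]
z = y + H·x̄ = [-3, 13] + [2, -14] = [-1, -1]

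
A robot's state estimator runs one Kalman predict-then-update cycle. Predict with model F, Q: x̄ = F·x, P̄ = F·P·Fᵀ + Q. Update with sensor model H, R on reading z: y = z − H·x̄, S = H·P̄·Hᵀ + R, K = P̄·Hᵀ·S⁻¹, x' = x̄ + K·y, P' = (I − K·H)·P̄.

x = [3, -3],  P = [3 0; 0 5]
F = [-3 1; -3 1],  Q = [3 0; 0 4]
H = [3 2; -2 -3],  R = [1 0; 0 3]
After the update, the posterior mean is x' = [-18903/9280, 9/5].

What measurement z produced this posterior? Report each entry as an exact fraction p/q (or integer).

x̄ = F·x = [-12, -12]
P̄ = F·P·Fᵀ + Q = [35 32; 32 36]
S = H·P̄·Hᵀ + R = [844 -842; -842 851]
K = P̄·Hᵀ·S⁻¹ = [4047/9280 1097/4640; -1/5 -2/5]
x' − x̄ = [92457/9280, 69/5] = K·y
y = (KᵀK)⁻¹·Kᵀ·(x' − x̄) = [57, -63]
z = y + H·x̄ = [57, -63] + [-60, 60] = [-3, -3]

z = [-3, -3]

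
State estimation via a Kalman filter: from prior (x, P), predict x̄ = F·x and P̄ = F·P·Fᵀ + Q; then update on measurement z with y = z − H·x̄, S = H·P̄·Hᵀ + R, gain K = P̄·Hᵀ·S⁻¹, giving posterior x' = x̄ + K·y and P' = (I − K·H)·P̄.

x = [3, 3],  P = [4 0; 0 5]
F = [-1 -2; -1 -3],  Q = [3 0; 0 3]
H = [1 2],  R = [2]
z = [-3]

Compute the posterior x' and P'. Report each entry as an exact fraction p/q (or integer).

x' = [-507/373, -336/373]
P' = [1046/373 -428/373; -428/373 352/373]

x̄ = F·x = [-9, -12]
P̄ = F·P·Fᵀ + Q = [27 34; 34 52]
y = z − H·x̄ = [30]
S = H·P̄·Hᵀ + R = [373]
K = P̄·Hᵀ·S⁻¹ = [95/373; 138/373]
x' = x̄ + K·y = [-507/373, -336/373]
P' = (I − K·H)·P̄ = [1046/373 -428/373; -428/373 352/373]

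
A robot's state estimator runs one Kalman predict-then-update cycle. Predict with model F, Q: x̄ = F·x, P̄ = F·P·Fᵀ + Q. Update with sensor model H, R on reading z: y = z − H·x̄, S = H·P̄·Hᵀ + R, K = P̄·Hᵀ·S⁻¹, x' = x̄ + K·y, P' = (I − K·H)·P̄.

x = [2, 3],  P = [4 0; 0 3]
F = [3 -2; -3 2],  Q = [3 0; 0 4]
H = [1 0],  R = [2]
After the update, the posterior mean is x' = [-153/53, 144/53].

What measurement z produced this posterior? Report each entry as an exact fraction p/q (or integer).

z = [-3]

x̄ = F·x = [0, 0]
P̄ = F·P·Fᵀ + Q = [51 -48; -48 52]
S = H·P̄·Hᵀ + R = [53]
K = P̄·Hᵀ·S⁻¹ = [51/53; -48/53]
x' − x̄ = [-153/53, 144/53] = K·y
y = (KᵀK)⁻¹·Kᵀ·(x' − x̄) = [-3]
z = y + H·x̄ = [-3] + [0] = [-3]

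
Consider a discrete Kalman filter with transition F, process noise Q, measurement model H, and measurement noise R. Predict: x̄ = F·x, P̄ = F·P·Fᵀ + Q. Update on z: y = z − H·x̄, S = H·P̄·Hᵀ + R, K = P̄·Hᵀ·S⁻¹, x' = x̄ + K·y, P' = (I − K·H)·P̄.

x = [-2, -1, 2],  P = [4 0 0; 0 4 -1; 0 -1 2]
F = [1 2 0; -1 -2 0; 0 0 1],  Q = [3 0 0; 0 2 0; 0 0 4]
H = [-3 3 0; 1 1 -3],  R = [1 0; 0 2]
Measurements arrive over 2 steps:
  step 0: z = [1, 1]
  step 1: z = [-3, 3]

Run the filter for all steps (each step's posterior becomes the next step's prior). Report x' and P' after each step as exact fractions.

step 0: x' = [1027/9041, 4116/9041, -704/9041], P' = [53126/45205 10124/9041 6668/9041; 10124/9041 10626/9041 6670/9041; 6668/9041 6670/9041 6222/9041]
step 1: x' = [549661268/870001681, -321136013/870001681, -762401842/870001681], P' = [978289896/870001681 927580524/870001681 602256770/870001681; 927580524/870001681 973290916/870001681 600220420/870001681; 602256770/870001681 600220420/870001681 563599642/870001681]

step 0: x̄ = F·x = [-4, 4, 2]
step 0: P̄ = F·P·Fᵀ + Q = [23 -20 -2; -20 22 2; -2 2 6]
step 0: y = z − H·x̄ = [-23, 7]
step 0: S = H·P̄·Hᵀ + R = [766 -39; -39 61]
step 0: K = P̄·Hᵀ·S⁻¹ = [-7518/45205 1863/45205; 1506/9041 370/9041; 6/9041 -2664/9041]
step 0: x' = x̄ + K·y = [1027/9041, 4116/9041, -704/9041]
step 0: P' = (I − K·H)·P̄ = [53126/45205 10124/9041 6668/9041; 10124/9041 10626/9041 6670/9041; 6668/9041 6670/9041 6222/9041]
step 1: x̄ = F·x = [9259/9041, -9259/9041, -704/9041]
step 1: P̄ = F·P·Fᵀ + Q = [603741/45205 -468126/45205 20008/9041; -468126/45205 558536/45205 -20008/9041; 20008/9041 -20008/9041 42386/9041]
step 1: y = z − H·x̄ = [28431/9041, 25011/9041]
step 1: S = H·P̄·Hᵀ + R = [18931966/45205 333021/9041; 333021/9041 444761/9041]
step 1: K = P̄·Hᵀ·S⁻¹ = [-152128116/870001681 49550055/870001681; 137131176/870001681 50105090/870001681; -6109050/870001681 -244160868/870001681]
step 1: x' = x̄ + K·y = [549661268/870001681, -321136013/870001681, -762401842/870001681]
step 1: P' = (I − K·H)·P̄ = [978289896/870001681 927580524/870001681 602256770/870001681; 927580524/870001681 973290916/870001681 600220420/870001681; 602256770/870001681 600220420/870001681 563599642/870001681]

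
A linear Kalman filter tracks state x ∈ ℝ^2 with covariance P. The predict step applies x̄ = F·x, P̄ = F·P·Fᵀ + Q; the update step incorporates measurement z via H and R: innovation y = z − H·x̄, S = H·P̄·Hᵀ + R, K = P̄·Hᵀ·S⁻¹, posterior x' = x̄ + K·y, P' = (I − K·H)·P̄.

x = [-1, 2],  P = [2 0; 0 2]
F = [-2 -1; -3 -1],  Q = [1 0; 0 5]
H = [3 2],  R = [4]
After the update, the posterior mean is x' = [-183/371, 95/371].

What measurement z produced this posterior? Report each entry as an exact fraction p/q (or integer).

x̄ = F·x = [0, 1]
P̄ = F·P·Fᵀ + Q = [11 14; 14 25]
S = H·P̄·Hᵀ + R = [371]
K = P̄·Hᵀ·S⁻¹ = [61/371; 92/371]
x' − x̄ = [-183/371, -276/371] = K·y
y = (KᵀK)⁻¹·Kᵀ·(x' − x̄) = [-3]
z = y + H·x̄ = [-3] + [2] = [-1]

z = [-1]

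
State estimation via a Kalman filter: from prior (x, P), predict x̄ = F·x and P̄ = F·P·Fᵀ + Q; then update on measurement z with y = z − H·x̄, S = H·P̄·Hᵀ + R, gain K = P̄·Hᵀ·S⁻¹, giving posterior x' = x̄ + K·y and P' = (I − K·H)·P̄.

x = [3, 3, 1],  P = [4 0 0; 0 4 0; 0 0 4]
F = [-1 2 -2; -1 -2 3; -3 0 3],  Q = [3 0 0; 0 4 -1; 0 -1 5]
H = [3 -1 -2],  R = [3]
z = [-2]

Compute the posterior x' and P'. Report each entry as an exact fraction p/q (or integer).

x̄ = F·x = [1, -6, -6]
P̄ = F·P·Fᵀ + Q = [39 -36 -12; -36 60 47; -12 47 77]
y = z − H·x̄ = [-23]
S = H·P̄·Hᵀ + R = [1270]
K = P̄·Hᵀ·S⁻¹ = [177/1270; -131/635; -237/1270]
x' = x̄ + K·y = [-2801/1270, -797/635, -2169/1270]
P' = (I − K·H)·P̄ = [18201/1270 327/635 26709/1270; 327/635 3778/635 -1202/635; 26709/1270 -1202/635 41621/1270]

x' = [-2801/1270, -797/635, -2169/1270]
P' = [18201/1270 327/635 26709/1270; 327/635 3778/635 -1202/635; 26709/1270 -1202/635 41621/1270]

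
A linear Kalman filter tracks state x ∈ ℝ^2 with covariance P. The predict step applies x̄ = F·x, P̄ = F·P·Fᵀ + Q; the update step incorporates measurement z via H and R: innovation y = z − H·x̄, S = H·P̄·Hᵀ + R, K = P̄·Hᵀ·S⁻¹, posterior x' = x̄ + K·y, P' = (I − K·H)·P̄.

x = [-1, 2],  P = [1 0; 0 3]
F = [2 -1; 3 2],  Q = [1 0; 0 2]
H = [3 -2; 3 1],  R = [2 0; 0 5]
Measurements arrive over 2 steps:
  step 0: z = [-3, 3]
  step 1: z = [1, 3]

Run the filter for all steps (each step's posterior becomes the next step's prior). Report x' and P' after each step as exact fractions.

step 0: x' = [240/1327, 14471/7962], P' = [344/1327 368/1327; 368/1327 5911/7962]
step 1: x' = [7620969/14018041, 8185236/14018041], P' = [3221550/14018041 3397060/14018041; 3397060/14018041 9690970/14018041]

step 0: x̄ = F·x = [-4, 1]
step 0: P̄ = F·P·Fᵀ + Q = [8 0; 0 23]
step 0: y = z − H·x̄ = [11, 14]
step 0: S = H·P̄·Hᵀ + R = [166 26; 26 100]
step 0: K = P̄·Hᵀ·S⁻¹ = [148/1327 280/1327; -2599/7962 2507/7962]
step 0: x' = x̄ + K·y = [240/1327, 14471/7962]
step 0: P' = (I − K·H)·P̄ = [344/1327 368/1327; 368/1327 5911/7962]
step 1: x̄ = F·x = [-11591/7962, 16631/3981]
step 1: P̄ = F·P·Fᵀ + Q = [13297/7962 1385/3981; 1385/3981 42320/3981]
step 1: y = z − H·x̄ = [109259/7962, 25397/7962]
step 1: S = H·P̄·Hᵀ + R = [440917/7962 -57917/7962; -57917/7962 260743/7962]
step 1: K = P̄·Hᵀ·S⁻¹ = [1435265/14018041 2612342/14018041; -4595380/14018041 3976430/14018041]
step 1: x' = x̄ + K·y = [7620969/14018041, 8185236/14018041]
step 1: P' = (I − K·H)·P̄ = [3221550/14018041 3397060/14018041; 3397060/14018041 9690970/14018041]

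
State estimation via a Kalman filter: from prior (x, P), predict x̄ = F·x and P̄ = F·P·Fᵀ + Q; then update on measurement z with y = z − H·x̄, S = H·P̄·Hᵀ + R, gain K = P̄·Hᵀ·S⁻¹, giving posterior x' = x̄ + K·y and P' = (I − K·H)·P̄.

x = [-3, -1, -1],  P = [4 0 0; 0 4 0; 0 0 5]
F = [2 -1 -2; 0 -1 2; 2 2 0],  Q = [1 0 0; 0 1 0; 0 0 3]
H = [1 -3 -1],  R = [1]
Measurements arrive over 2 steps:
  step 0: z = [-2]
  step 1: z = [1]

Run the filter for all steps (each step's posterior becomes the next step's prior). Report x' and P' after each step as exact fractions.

step 0: x' = [-906/167, 248/167, -1321/167], P' = [7133/334 1379/334 2915/334; 1379/334 1461/334 -2921/334; 2915/334 -2921/334 11681/334]
step 1: x' = [-2339553/376130, 69899/376130, -2935781/376130], P' = [10284291/188065 -1937053/188065 32132289/376130; -1937053/188065 490259/188065 -6710027/376130; 32132289/376130 -6710027/376130 52262823/376130]

step 0: x̄ = F·x = [-3, -1, -8]
step 0: P̄ = F·P·Fᵀ + Q = [41 -16 8; -16 25 -8; 8 -8 35]
step 0: y = z − H·x̄ = [-10]
step 0: S = H·P̄·Hᵀ + R = [334]
step 0: K = P̄·Hᵀ·S⁻¹ = [81/334; -83/334; -3/334]
step 0: x' = x̄ + K·y = [-906/167, 248/167, -1321/167]
step 0: P' = (I − K·H)·P̄ = [7133/334 1379/334 2915/334; 1379/334 1461/334 -2921/334; 2915/334 -2921/334 11681/334]
step 1: x̄ = F·x = [582/167, -2890/167, -1316/167]
step 1: P̄ = F·P·Fᵀ + Q = [36531/334 -36361/334 14196/167; -36361/334 60203/334 -2852/167; 14196/167 -2852/167 23205/167]
step 1: y = z − H·x̄ = [-10401/167]
step 1: S = H·P̄·Hᵀ + R = [376130/167]
step 1: K = P̄·Hᵀ·S⁻¹ = [58611/376130; -105633/376130; -453/376130]
step 1: x' = x̄ + K·y = [-2339553/376130, 69899/376130, -2935781/376130]
step 1: P' = (I − K·H)·P̄ = [10284291/188065 -1937053/188065 32132289/376130; -1937053/188065 490259/188065 -6710027/376130; 32132289/376130 -6710027/376130 52262823/376130]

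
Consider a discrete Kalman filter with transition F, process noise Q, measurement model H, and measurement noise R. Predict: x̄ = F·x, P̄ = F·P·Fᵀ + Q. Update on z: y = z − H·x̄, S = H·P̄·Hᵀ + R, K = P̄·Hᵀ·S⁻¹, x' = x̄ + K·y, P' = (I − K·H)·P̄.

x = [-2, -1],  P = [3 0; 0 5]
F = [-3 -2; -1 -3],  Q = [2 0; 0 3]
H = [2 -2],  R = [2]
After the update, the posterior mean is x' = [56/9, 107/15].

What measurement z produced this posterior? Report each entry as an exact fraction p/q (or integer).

x̄ = F·x = [8, 5]
P̄ = F·P·Fᵀ + Q = [49 39; 39 51]
S = H·P̄·Hᵀ + R = [90]
K = P̄·Hᵀ·S⁻¹ = [2/9; -4/15]
x' − x̄ = [-16/9, 32/15] = K·y
y = (KᵀK)⁻¹·Kᵀ·(x' − x̄) = [-8]
z = y + H·x̄ = [-8] + [6] = [-2]

z = [-2]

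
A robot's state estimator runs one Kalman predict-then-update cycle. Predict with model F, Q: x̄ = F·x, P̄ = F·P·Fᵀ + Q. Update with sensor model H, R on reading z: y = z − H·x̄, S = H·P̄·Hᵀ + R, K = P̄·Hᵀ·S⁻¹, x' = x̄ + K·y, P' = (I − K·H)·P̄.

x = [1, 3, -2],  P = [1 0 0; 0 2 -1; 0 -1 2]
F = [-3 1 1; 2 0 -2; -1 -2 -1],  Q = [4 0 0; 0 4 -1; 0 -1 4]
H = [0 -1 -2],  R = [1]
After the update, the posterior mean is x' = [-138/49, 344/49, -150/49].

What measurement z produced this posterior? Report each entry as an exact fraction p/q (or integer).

z = [-1]

x̄ = F·x = [-2, 6, -5]
P̄ = F·P·Fᵀ + Q = [15 -8 0; -8 16 -3; 0 -3 11]
S = H·P̄·Hᵀ + R = [49]
K = P̄·Hᵀ·S⁻¹ = [8/49; -10/49; -19/49]
x' − x̄ = [-40/49, 50/49, 95/49] = K·y
y = (KᵀK)⁻¹·Kᵀ·(x' − x̄) = [-5]
z = y + H·x̄ = [-5] + [4] = [-1]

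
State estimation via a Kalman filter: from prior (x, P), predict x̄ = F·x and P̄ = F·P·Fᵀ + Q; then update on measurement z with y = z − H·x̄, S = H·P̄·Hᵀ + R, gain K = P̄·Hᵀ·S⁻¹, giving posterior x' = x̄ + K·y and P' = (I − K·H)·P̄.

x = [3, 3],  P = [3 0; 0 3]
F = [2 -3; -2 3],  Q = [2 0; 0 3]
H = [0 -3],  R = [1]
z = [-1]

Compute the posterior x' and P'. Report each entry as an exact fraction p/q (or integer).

x̄ = F·x = [-3, 3]
P̄ = F·P·Fᵀ + Q = [41 -39; -39 42]
y = z − H·x̄ = [8]
S = H·P̄·Hᵀ + R = [379]
K = P̄·Hᵀ·S⁻¹ = [117/379; -126/379]
x' = x̄ + K·y = [-201/379, 129/379]
P' = (I − K·H)·P̄ = [1850/379 -39/379; -39/379 42/379]

x' = [-201/379, 129/379]
P' = [1850/379 -39/379; -39/379 42/379]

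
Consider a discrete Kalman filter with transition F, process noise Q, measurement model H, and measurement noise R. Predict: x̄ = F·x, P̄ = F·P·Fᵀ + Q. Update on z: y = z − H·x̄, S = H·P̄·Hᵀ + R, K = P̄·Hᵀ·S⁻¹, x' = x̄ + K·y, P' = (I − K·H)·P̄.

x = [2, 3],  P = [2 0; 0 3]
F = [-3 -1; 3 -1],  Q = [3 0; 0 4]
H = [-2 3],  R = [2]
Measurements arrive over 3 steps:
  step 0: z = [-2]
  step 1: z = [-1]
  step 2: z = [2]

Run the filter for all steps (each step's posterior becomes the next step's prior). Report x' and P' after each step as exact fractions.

step 0: x̄ = F·x = [-9, 3]
step 0: P̄ = F·P·Fᵀ + Q = [24 -15; -15 25]
step 0: y = z − H·x̄ = [-29]
step 0: S = H·P̄·Hᵀ + R = [503]
step 0: K = P̄·Hᵀ·S⁻¹ = [-93/503; 105/503]
step 0: x' = x̄ + K·y = [-1830/503, -1536/503]
step 0: P' = (I − K·H)·P̄ = [3423/503 2220/503; 2220/503 1550/503]
step 1: x̄ = F·x = [7026/503, -3954/503]
step 1: P̄ = F·P·Fᵀ + Q = [47186/503 -29257/503; -29257/503 21049/503]
step 1: y = z − H·x̄ = [25411/503]
step 1: S = H·P̄·Hᵀ + R = [730275/503]
step 1: K = P̄·Hᵀ·S⁻¹ = [-14011/56175; 121661/730275]
step 1: x' = x̄ + K·y = [76843/56175, 405607/730275]
step 1: P' = (I − K·H)·P̄ = [196159/56175 121432/56175; 121432/56175 1133518/730275]
step 2: x̄ = F·x = [-3402484/730275, 518254/146055]
step 2: P̄ = F·P·Fᵀ + Q = [35746642/730275 -4363417/146055; -4363417/146055 701341/29211]
step 2: y = z − H·x̄ = [-13118228/730275]
step 2: S = H·P̄·Hᵀ + R = [564053863/730275]
step 2: K = P̄·Hᵀ·S⁻¹ = [-136944539/564053863; 96234745/564053863]
step 2: x' = x̄ + K·y = [-168038832/564053863, 272755506/564053863]
step 2: P' = (I − K·H)·P̄ = [1929717911/564053863 1195182248/564053863; 1195182248/564053863 860944662/564053863]

step 0: x' = [-1830/503, -1536/503], P' = [3423/503 2220/503; 2220/503 1550/503]
step 1: x' = [76843/56175, 405607/730275], P' = [196159/56175 121432/56175; 121432/56175 1133518/730275]
step 2: x' = [-168038832/564053863, 272755506/564053863], P' = [1929717911/564053863 1195182248/564053863; 1195182248/564053863 860944662/564053863]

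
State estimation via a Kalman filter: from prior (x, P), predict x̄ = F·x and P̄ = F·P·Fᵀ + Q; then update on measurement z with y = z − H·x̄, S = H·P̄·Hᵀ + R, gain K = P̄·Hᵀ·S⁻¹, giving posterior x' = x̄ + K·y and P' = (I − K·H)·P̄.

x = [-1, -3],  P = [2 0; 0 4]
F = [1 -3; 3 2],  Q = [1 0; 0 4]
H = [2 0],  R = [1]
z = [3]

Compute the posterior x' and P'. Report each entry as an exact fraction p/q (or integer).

x̄ = F·x = [8, -9]
P̄ = F·P·Fᵀ + Q = [39 -18; -18 38]
y = z − H·x̄ = [-13]
S = H·P̄·Hᵀ + R = [157]
K = P̄·Hᵀ·S⁻¹ = [78/157; -36/157]
x' = x̄ + K·y = [242/157, -945/157]
P' = (I − K·H)·P̄ = [39/157 -18/157; -18/157 4670/157]

x' = [242/157, -945/157]
P' = [39/157 -18/157; -18/157 4670/157]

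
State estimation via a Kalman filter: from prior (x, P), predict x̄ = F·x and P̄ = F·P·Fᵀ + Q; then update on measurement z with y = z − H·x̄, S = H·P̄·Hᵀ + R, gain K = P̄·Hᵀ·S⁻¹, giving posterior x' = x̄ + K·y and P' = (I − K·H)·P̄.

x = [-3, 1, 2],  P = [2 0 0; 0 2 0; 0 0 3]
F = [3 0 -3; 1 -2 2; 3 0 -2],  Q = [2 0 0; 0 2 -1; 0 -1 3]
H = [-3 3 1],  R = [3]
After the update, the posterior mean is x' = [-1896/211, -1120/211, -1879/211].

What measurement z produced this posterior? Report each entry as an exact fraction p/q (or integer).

z = [2]

x̄ = F·x = [-15, -1, -13]
P̄ = F·P·Fᵀ + Q = [47 -12 36; -12 24 -7; 36 -7 33]
S = H·P̄·Hᵀ + R = [633]
K = P̄·Hᵀ·S⁻¹ = [-47/211; 101/633; -32/211]
x' − x̄ = [1269/211, -909/211, 864/211] = K·y
y = (KᵀK)⁻¹·Kᵀ·(x' − x̄) = [-27]
z = y + H·x̄ = [-27] + [29] = [2]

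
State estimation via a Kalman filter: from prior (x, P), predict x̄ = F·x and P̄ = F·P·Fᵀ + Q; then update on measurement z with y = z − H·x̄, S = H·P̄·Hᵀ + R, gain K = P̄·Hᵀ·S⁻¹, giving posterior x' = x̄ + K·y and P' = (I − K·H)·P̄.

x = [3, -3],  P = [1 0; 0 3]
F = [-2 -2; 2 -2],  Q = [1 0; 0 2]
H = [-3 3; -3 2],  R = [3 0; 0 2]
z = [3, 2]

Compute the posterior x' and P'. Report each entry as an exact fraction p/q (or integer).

x̄ = F·x = [0, 12]
P̄ = F·P·Fᵀ + Q = [17 8; 8 18]
y = z − H·x̄ = [-33, -22]
S = H·P̄·Hᵀ + R = [174 141; 141 131]
K = P̄·Hᵀ·S⁻¹ = [466/971 -761/971; 746/971 -714/971]
x' = x̄ + K·y = [1364/971, 2742/971]
P' = (I − K·H)·P̄ = [2454/971 2920/971; 2920/971 3666/971]

x' = [1364/971, 2742/971]
P' = [2454/971 2920/971; 2920/971 3666/971]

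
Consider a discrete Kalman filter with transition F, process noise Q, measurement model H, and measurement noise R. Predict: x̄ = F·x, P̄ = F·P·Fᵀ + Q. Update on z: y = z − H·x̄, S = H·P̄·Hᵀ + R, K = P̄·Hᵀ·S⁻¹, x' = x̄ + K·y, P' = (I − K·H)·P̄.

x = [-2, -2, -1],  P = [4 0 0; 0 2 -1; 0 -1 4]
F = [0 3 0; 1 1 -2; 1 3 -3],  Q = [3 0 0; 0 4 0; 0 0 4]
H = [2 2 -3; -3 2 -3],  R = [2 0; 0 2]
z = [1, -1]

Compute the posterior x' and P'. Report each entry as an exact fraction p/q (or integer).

x̄ = F·x = [-6, -2, -5]
P̄ = F·P·Fᵀ + Q = [21 12 27; 12 30 43; 27 43 80]
y = z − H·x̄ = [2, -30]
S = H·P̄·Hᵀ + R = [182 255; 255 857]
K = P̄·Hᵀ·S⁻¹ = [17745/90949 -18015/90949; -11790/90949 -7635/90949; -25775/90949 -17270/90949]
x' = x̄ + K·y = [30246/90949, 23572/90949, 11805/90949]
P' = (I − K·H)·P̄ = [14304/90949 -1662/90949 -3402/90949; -1662/90949 1396245/90949 937582/90949; -3402/90949 937582/90949 639970/90949]

x' = [30246/90949, 23572/90949, 11805/90949]
P' = [14304/90949 -1662/90949 -3402/90949; -1662/90949 1396245/90949 937582/90949; -3402/90949 937582/90949 639970/90949]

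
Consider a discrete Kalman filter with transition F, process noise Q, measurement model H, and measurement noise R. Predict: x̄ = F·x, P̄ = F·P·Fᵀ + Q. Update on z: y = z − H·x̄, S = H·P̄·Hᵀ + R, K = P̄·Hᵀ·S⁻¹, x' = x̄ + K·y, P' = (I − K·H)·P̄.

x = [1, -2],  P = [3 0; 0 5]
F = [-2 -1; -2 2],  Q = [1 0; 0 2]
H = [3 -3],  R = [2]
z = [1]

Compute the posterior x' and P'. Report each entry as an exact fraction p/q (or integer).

x' = [-408/217, -486/217]
P' = [2754/217 2738/217; 2738/217 2770/217]

x̄ = F·x = [0, -6]
P̄ = F·P·Fᵀ + Q = [18 2; 2 34]
y = z − H·x̄ = [-17]
S = H·P̄·Hᵀ + R = [434]
K = P̄·Hᵀ·S⁻¹ = [24/217; -48/217]
x' = x̄ + K·y = [-408/217, -486/217]
P' = (I − K·H)·P̄ = [2754/217 2738/217; 2738/217 2770/217]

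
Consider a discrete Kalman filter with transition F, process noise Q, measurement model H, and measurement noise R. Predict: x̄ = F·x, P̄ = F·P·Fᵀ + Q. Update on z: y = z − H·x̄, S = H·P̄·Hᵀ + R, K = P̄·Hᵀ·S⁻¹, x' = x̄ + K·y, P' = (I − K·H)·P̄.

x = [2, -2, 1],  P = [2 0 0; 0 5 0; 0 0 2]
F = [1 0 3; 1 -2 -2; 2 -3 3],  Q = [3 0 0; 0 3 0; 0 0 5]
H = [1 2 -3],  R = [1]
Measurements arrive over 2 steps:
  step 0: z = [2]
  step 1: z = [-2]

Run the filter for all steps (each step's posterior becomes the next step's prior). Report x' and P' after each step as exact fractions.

step 0: x̄ = F·x = [5, 4, 13]
step 0: P̄ = F·P·Fᵀ + Q = [23 -10 22; -10 33 22; 22 22 76]
step 0: y = z − H·x̄ = [28]
step 0: S = H·P̄·Hᵀ + R = [404]
step 0: K = P̄·Hᵀ·S⁻¹ = [-63/404; -5/202; -81/202]
step 0: x' = x̄ + K·y = [64/101, 334/101, 179/101]
step 0: P' = (I − K·H)·P̄ = [5323/404 -2335/202 -659/202; -2335/202 3308/101 1817/101; -659/202 1817/101 1115/101]
step 1: x̄ = F·x = [601/101, -962/101, -337/101]
step 1: P̄ = F·P·Fᵀ + Q = [38767/404 -57023/404 -6239/202; -57023/404 159399/404 48643/202; -6239/202 48643/202 22985/101]
step 1: y = z − H·x̄ = [110/101]
step 1: S = H·P̄·Hᵀ + R = [183571/404]
step 1: K = P̄·Hᵀ·S⁻¹ = [-37845/183571; -30083/183571; -93726/183571]
step 1: x' = x̄ + K·y = [1051121/183571, -1781232/183571, -714587/183571]
step 1: P' = (I − K·H)·P̄ = [14069933/183571 -28728367/183571 -14449652/183571; -28728367/183571 70188235/183571 37226062/183571; -14449652/183571 37226062/183571 20032066/183571]

step 0: x' = [64/101, 334/101, 179/101], P' = [5323/404 -2335/202 -659/202; -2335/202 3308/101 1817/101; -659/202 1817/101 1115/101]
step 1: x' = [1051121/183571, -1781232/183571, -714587/183571], P' = [14069933/183571 -28728367/183571 -14449652/183571; -28728367/183571 70188235/183571 37226062/183571; -14449652/183571 37226062/183571 20032066/183571]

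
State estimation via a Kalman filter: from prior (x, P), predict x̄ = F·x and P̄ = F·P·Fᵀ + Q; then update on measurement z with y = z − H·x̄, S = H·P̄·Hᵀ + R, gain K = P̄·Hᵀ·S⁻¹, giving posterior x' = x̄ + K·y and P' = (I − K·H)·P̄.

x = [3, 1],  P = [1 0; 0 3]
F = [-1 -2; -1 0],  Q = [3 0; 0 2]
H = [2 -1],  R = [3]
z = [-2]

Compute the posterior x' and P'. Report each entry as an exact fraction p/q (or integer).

x̄ = F·x = [-5, -3]
P̄ = F·P·Fᵀ + Q = [16 1; 1 3]
y = z − H·x̄ = [5]
S = H·P̄·Hᵀ + R = [66]
K = P̄·Hᵀ·S⁻¹ = [31/66; -1/66]
x' = x̄ + K·y = [-175/66, -203/66]
P' = (I − K·H)·P̄ = [95/66 97/66; 97/66 197/66]

x' = [-175/66, -203/66]
P' = [95/66 97/66; 97/66 197/66]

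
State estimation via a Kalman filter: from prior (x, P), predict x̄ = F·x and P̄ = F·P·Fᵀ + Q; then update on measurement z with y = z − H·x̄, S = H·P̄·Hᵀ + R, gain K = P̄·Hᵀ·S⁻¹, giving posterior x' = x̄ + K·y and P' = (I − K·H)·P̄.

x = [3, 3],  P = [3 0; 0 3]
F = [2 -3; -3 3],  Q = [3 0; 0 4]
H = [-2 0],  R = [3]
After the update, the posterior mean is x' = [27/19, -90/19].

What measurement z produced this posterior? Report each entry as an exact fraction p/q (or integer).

z = [-3]

x̄ = F·x = [-3, 0]
P̄ = F·P·Fᵀ + Q = [42 -45; -45 58]
S = H·P̄·Hᵀ + R = [171]
K = P̄·Hᵀ·S⁻¹ = [-28/57; 10/19]
x' − x̄ = [84/19, -90/19] = K·y
y = (KᵀK)⁻¹·Kᵀ·(x' − x̄) = [-9]
z = y + H·x̄ = [-9] + [6] = [-3]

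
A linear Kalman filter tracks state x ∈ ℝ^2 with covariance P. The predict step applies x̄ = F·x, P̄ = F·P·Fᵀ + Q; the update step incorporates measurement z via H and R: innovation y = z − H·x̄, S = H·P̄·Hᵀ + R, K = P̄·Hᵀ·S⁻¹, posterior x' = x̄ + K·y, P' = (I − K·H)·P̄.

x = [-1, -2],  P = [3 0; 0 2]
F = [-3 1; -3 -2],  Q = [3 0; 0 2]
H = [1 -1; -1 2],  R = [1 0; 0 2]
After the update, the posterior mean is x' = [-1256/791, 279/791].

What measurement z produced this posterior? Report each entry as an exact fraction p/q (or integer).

z = [-2, 2]

x̄ = F·x = [1, 7]
P̄ = F·P·Fᵀ + Q = [32 23; 23 37]
S = H·P̄·Hᵀ + R = [24 -37; -37 90]
K = P̄·Hᵀ·S⁻¹ = [1328/791 669/791; 627/791 706/791]
x' − x̄ = [-2047/791, -5258/791] = K·y
y = (KᵀK)⁻¹·Kᵀ·(x' − x̄) = [4, -11]
z = y + H·x̄ = [4, -11] + [-6, 13] = [-2, 2]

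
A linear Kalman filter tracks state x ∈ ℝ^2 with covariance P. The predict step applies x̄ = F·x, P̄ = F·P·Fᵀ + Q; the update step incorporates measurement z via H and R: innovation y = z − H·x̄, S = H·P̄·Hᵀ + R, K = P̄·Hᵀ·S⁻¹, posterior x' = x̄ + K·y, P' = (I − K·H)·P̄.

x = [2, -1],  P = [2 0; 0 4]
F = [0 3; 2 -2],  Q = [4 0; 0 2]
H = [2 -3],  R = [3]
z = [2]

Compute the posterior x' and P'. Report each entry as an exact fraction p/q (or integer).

x' = [1897/685, 834/685]
P' = [4296/685 2712/685; 2712/685 1934/685]

x̄ = F·x = [-3, 6]
P̄ = F·P·Fᵀ + Q = [40 -24; -24 26]
y = z − H·x̄ = [26]
S = H·P̄·Hᵀ + R = [685]
K = P̄·Hᵀ·S⁻¹ = [152/685; -126/685]
x' = x̄ + K·y = [1897/685, 834/685]
P' = (I − K·H)·P̄ = [4296/685 2712/685; 2712/685 1934/685]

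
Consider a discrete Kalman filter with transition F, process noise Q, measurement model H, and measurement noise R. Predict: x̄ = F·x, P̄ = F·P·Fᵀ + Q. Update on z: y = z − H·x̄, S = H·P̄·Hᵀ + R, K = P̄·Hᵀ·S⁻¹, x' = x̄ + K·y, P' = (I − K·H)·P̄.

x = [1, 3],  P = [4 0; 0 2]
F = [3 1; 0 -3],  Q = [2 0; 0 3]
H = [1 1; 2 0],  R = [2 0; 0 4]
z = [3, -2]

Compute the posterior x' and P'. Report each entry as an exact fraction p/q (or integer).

x' = [-2/5, 201/85]
P' = [52/55 -48/55; -48/55 2454/935]

x̄ = F·x = [6, -9]
P̄ = F·P·Fᵀ + Q = [40 -6; -6 21]
y = z − H·x̄ = [6, -14]
S = H·P̄·Hᵀ + R = [51 68; 68 164]
K = P̄·Hᵀ·S⁻¹ = [2/55 26/55; 819/935 -24/55]
x' = x̄ + K·y = [-2/5, 201/85]
P' = (I − K·H)·P̄ = [52/55 -48/55; -48/55 2454/935]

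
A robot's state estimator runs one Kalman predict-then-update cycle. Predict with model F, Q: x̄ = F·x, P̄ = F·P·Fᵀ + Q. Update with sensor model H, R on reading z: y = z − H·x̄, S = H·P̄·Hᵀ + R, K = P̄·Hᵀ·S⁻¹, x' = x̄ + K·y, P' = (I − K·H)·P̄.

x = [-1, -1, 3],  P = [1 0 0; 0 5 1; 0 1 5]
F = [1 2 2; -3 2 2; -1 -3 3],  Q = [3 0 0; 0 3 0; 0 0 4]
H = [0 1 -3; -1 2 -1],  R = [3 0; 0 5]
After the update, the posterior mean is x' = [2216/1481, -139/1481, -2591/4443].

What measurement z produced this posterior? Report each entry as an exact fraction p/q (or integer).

z = [2, -2]

x̄ = F·x = [3, 7, 13]
P̄ = F·P·Fᵀ + Q = [52 45 -1; 45 60 3; -1 3 77]
S = H·P̄·Hᵀ + R = [738 282; 282 180]
K = P̄·Hᵀ·S⁻¹ = [-131/2962 847/2962; -309/1481 2153/2962; -1775/4443 351/1481]
x' − x̄ = [-2227/1481, -10506/1481, -60350/4443] = K·y
y = (KᵀK)⁻¹·Kᵀ·(x' − x̄) = [34, 0]
z = y + H·x̄ = [34, 0] + [-32, -2] = [2, -2]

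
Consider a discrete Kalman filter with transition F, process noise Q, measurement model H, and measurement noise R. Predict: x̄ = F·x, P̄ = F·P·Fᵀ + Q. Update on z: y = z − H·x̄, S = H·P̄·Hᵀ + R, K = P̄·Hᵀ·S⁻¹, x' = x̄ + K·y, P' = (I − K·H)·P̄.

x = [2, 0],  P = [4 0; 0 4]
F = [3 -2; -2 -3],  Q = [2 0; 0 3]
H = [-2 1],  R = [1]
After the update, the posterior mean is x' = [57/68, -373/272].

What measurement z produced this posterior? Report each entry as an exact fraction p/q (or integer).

z = [-3]

x̄ = F·x = [6, -4]
P̄ = F·P·Fᵀ + Q = [54 0; 0 55]
S = H·P̄·Hᵀ + R = [272]
K = P̄·Hᵀ·S⁻¹ = [-27/68; 55/272]
x' − x̄ = [-351/68, 715/272] = K·y
y = (KᵀK)⁻¹·Kᵀ·(x' − x̄) = [13]
z = y + H·x̄ = [13] + [-16] = [-3]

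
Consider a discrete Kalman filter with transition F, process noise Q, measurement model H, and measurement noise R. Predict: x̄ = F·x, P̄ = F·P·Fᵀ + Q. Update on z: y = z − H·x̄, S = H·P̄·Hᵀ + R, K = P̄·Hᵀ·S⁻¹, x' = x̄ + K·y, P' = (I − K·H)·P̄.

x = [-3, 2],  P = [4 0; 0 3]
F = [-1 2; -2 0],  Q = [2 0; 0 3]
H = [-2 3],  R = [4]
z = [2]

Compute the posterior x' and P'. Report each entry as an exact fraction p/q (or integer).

x' = [1081/151, 824/151]
P' = [2574/151 1700/151; 1700/151 1188/151]

x̄ = F·x = [7, 6]
P̄ = F·P·Fᵀ + Q = [18 8; 8 19]
y = z − H·x̄ = [-2]
S = H·P̄·Hᵀ + R = [151]
K = P̄·Hᵀ·S⁻¹ = [-12/151; 41/151]
x' = x̄ + K·y = [1081/151, 824/151]
P' = (I − K·H)·P̄ = [2574/151 1700/151; 1700/151 1188/151]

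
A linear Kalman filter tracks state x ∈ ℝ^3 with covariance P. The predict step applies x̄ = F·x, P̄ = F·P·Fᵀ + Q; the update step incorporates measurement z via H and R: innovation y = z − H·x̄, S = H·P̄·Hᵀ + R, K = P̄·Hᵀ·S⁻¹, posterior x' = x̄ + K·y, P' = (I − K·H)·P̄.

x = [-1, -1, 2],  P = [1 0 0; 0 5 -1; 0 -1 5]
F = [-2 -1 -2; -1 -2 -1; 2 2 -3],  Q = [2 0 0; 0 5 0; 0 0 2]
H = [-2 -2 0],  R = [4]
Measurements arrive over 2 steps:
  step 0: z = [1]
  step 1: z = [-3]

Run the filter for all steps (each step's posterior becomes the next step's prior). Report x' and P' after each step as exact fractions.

step 0: x̄ = F·x = [-1, 1, -10]
step 0: P̄ = F·P·Fᵀ + Q = [27 17 17; 17 27 -11; 17 -11 83]
step 0: y = z − H·x̄ = [1]
step 0: S = H·P̄·Hᵀ + R = [356]
step 0: K = P̄·Hᵀ·S⁻¹ = [-22/89; -22/89; -3/89]
step 0: x' = x̄ + K·y = [-111/89, 67/89, -893/89]
step 0: P' = (I − K·H)·P̄ = [467/89 -423/89 1249/89; -423/89 467/89 -1243/89; 1249/89 -1243/89 7351/89]
step 1: x̄ = F·x = [1941/89, 870/89, 2591/89]
step 1: P̄ = F·P·Fᵀ + Q = [35245/89 13236/89 47583/89; 13236/89 5965/89 18066/89; 47583/89 18066/89 66617/89]
step 1: y = z − H·x̄ = [5355/89]
step 1: S = H·P̄·Hᵀ + R = [271084/89]
step 1: K = P̄·Hᵀ·S⁻¹ = [-48481/135542; -19201/135542; -65649/135542]
step 1: x' = x̄ + K·y = [39003/135542, 169665/135542, -4057/135542]
step 1: P' = (I − K·H)·P̄ = [429006/67771 -380525/67771 472116/67771; -380525/67771 399726/67771 -406467/67771; 472116/67771 -406467/67771 2302354/67771]

step 0: x' = [-111/89, 67/89, -893/89], P' = [467/89 -423/89 1249/89; -423/89 467/89 -1243/89; 1249/89 -1243/89 7351/89]
step 1: x' = [39003/135542, 169665/135542, -4057/135542], P' = [429006/67771 -380525/67771 472116/67771; -380525/67771 399726/67771 -406467/67771; 472116/67771 -406467/67771 2302354/67771]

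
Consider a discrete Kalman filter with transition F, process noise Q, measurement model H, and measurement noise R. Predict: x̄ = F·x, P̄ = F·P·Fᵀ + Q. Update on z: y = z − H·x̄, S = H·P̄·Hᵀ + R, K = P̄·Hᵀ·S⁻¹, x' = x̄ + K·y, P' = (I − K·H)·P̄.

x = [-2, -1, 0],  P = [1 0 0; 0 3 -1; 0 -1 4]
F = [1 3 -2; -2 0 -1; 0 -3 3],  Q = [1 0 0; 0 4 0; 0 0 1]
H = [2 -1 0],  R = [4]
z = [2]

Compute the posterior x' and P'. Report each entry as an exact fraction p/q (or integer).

x̄ = F·x = [-5, 4, 3]
P̄ = F·P·Fᵀ + Q = [57 9 -66; 9 12 -15; -66 -15 82]
y = z − H·x̄ = [16]
S = H·P̄·Hᵀ + R = [208]
K = P̄·Hᵀ·S⁻¹ = [105/208; 3/104; -9/16]
x' = x̄ + K·y = [40/13, 58/13, -6]
P' = (I − K·H)·P̄ = [831/208 621/104 -111/16; 621/104 615/52 -93/8; -111/16 -93/8 259/16]

x' = [40/13, 58/13, -6]
P' = [831/208 621/104 -111/16; 621/104 615/52 -93/8; -111/16 -93/8 259/16]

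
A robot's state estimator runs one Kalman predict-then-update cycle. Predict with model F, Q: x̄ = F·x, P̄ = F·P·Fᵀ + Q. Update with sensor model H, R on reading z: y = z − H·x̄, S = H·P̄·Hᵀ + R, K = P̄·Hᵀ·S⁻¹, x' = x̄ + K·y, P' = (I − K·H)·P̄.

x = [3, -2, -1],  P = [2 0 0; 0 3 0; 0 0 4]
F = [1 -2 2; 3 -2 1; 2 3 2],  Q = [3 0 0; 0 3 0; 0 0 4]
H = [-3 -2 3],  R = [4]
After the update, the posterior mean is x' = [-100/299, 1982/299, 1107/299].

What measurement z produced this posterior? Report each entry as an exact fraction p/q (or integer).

z = [-1]

x̄ = F·x = [5, 12, -2]
P̄ = F·P·Fᵀ + Q = [33 26 2; 26 37 2; 2 2 55]
S = H·P̄·Hᵀ + R = [1196]
K = P̄·Hᵀ·S⁻¹ = [-145/1196; -73/598; 155/1196]
x' − x̄ = [-1595/299, -1606/299, 1705/299] = K·y
y = (KᵀK)⁻¹·Kᵀ·(x' − x̄) = [44]
z = y + H·x̄ = [44] + [-45] = [-1]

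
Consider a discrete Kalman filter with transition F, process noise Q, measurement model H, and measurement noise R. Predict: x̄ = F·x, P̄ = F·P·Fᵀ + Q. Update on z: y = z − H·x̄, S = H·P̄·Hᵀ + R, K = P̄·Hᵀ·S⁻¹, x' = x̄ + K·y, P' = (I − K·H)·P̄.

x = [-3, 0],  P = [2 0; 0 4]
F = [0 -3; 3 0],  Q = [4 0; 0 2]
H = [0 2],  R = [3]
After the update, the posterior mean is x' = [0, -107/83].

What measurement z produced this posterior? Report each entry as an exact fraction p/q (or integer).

z = [-2]

x̄ = F·x = [0, -9]
P̄ = F·P·Fᵀ + Q = [40 0; 0 20]
S = H·P̄·Hᵀ + R = [83]
K = P̄·Hᵀ·S⁻¹ = [0; 40/83]
x' − x̄ = [0, 640/83] = K·y
y = (KᵀK)⁻¹·Kᵀ·(x' − x̄) = [16]
z = y + H·x̄ = [16] + [-18] = [-2]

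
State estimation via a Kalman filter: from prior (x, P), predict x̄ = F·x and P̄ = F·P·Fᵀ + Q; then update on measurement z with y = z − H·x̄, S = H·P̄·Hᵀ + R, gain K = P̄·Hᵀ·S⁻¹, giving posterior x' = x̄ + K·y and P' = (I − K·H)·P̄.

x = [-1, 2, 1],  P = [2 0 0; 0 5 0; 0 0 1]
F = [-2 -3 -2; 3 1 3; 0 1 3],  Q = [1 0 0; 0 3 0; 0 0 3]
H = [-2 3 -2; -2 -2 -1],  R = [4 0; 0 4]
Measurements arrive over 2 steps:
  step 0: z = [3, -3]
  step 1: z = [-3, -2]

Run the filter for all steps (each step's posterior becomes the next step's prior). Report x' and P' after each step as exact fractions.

step 0: x̄ = F·x = [-6, 2, 5]
step 0: P̄ = F·P·Fᵀ + Q = [58 -33 -21; -33 35 14; -21 14 17]
step 0: y = z − H·x̄ = [-5, -6]
step 0: S = H·P̄·Hᵀ + R = [679 10; 10 101]
step 0: K = P̄·Hᵀ·S⁻¹ = [-17183/68479 -17961/68479; 14623/68479 -13652/68479; 5080/68479 -2537/68479]
step 0: x' = x̄ + K·y = [-217193/68479, 145755/68479, 332217/68479]
step 0: P' = (I − K·H)·P̄ = [478254/68479 -125936/68479 -632792/68479; -125936/68479 59940/68479 186600/68479; -632792/68479 186600/68479 902532/68479]
step 1: x̄ = F·x = [-667313/68479, 490827/68479, 1142406/68479]
step 1: P̄ = F·P·Fᵀ + Q = [1796715/68479 -1538336/68479 -3598988/68479; -1538336/68479 1666179/68479 3229392/68479; -3598988/68479 3229392/68479 9507765/68479]
step 1: y = z − H·x̄ = [-727732/68479, 652476/68479]
step 1: S = H·P̄·Hᵀ + R = [11402871/68479 917452/68479; 917452/68479 9848185/68479]
step 1: K = P̄·Hᵀ·S⁻¹ = [-186612170/1627591889 526779326/1627591889; 279154839/1627591889 -601978522/1627591889; -188755146/1627591889 -1431582013/1627591889]
step 1: x' = x̄ + K·y = [-466219541/85662731, 155975283/85662731, 816739818/85662731]
step 1: P' = (I − K·H)·P̄ = [16240003685/1627591889 -5348670094/1627591889 -23889784486/1627591889; -5348670094/1627591889 2375683960/1627591889 8353886356/1627591889; -23889784486/1627591889 8353886356/1627591889 36798124312/1627591889]

step 0: x' = [-217193/68479, 145755/68479, 332217/68479], P' = [478254/68479 -125936/68479 -632792/68479; -125936/68479 59940/68479 186600/68479; -632792/68479 186600/68479 902532/68479]
step 1: x' = [-466219541/85662731, 155975283/85662731, 816739818/85662731], P' = [16240003685/1627591889 -5348670094/1627591889 -23889784486/1627591889; -5348670094/1627591889 2375683960/1627591889 8353886356/1627591889; -23889784486/1627591889 8353886356/1627591889 36798124312/1627591889]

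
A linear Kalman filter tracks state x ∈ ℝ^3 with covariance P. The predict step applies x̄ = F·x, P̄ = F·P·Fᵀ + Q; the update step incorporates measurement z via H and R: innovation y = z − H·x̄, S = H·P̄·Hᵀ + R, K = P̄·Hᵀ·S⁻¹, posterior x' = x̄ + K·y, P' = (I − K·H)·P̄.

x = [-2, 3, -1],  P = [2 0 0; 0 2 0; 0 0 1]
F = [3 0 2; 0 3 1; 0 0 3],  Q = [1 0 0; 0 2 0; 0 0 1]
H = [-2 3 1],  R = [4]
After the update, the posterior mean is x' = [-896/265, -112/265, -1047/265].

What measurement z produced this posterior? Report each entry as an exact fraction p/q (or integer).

x̄ = F·x = [-8, 8, -3]
P̄ = F·P·Fᵀ + Q = [23 2 6; 2 21 3; 6 3 10]
S = H·P̄·Hᵀ + R = [265]
K = P̄·Hᵀ·S⁻¹ = [-34/265; 62/265; 7/265]
x' − x̄ = [1224/265, -2232/265, -252/265] = K·y
y = (KᵀK)⁻¹·Kᵀ·(x' − x̄) = [-36]
z = y + H·x̄ = [-36] + [37] = [1]

z = [1]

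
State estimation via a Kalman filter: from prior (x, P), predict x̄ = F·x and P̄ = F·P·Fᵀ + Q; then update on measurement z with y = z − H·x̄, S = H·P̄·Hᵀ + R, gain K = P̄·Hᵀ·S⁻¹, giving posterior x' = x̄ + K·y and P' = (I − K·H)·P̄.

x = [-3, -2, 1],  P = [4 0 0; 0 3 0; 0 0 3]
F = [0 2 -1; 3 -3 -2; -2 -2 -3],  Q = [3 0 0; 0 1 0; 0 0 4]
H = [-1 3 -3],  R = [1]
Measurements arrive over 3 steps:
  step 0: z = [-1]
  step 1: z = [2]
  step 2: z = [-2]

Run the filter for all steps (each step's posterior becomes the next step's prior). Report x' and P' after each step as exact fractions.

step 0: x' = [-3355/536, 95/134, 841/268], P' = [17271/1072 -921/268 -4713/536; -921/268 2491/67 5127/134; -4713/536 5127/134 11051/268]
step 1: x' = [-7149095/3423007, 22799302/3423007, 22931375/3423007], P' = [136404462/3423007 -574492505/3423007 -619955821/3423007; -574492505/3423007 2695986632/3423007 2887039702/3423007; -619955821/3423007 2887039702/3423007 3093625813/3423007]
step 2: x' = [-57607293809/44053999251, 464208407270/44053999251, 170940352838/14684666417], P' = [2348211826550/44053999251 -10434363676709/44053999251 -3737950477375/14684666417; -10434363676709/44053999251 50155056115100/44053999251 17870870898172/14684666417; -3737950477375/14684666417 17870870898172/14684666417 19111269953614/14684666417]

step 0: x̄ = F·x = [-5, -5, 7]
step 0: P̄ = F·P·Fᵀ + Q = [18 -12 -3; -12 76 12; -3 12 59]
step 0: y = z − H·x̄ = [30]
step 0: S = H·P̄·Hᵀ + R = [1072]
step 0: K = P̄·Hᵀ·S⁻¹ = [-45/1072; 51/268; -69/536]
step 0: x' = x̄ + K·y = [-3355/536, 95/134, 841/268]
step 0: P' = (I − K·H)·P̄ = [17271/1072 -921/268 -4713/536; -921/268 2491/67 5127/134; -4713/536 5127/134 11051/268]
step 1: x̄ = F·x = [-461/268, -14569/536, 113/67]
step 1: P̄ = F·P·Fᵀ + Q = [10695/268 -92785/536 -12187/67; -92785/536 1363647/1072 61317/67; -12187/67 61317/67 61265/67]
step 1: y = z − H·x̄ = [46569/536]
step 1: S = H·P̄·Hᵀ + R = [3423007/1072]
step 1: K = P̄·Hᵀ·S⁻¹ = [-14514/3423007; 1333295/3423007; 197488/3423007]
step 1: x' = x̄ + K·y = [-7149095/3423007, 22799302/3423007, 22931375/3423007]
step 1: P' = (I − K·H)·P̄ = [136404462/3423007 -574492505/3423007 -619955821/3423007; -574492505/3423007 2695986632/3423007 2887039702/3423007; -619955821/3423007 2887039702/3423007 3093625813/3423007]
step 2: x̄ = F·x = [22667229/3423007, -135707941/3423007, -100094539/3423007]
step 2: P̄ = F·P·Fᵀ + Q = [2339682554/3423007 -14462795435/3423007 -11993169519/3423007; -14462795435/3423007 90294257471/3423007 74550543129/3423007; -11993169519/3423007 74550543129/3423007 61794955253/3423007]
step 2: y = z − H·x̄ = [122661421/3423007]
step 2: S = H·P̄·Hᵀ + R = [44053999251/3423007]
step 2: K = P̄·Hᵀ·S⁻¹ = [-9748560302/44053999251; 61693938461/44053999251; 16753311049/14684666417]
step 2: x' = x̄ + K·y = [-57607293809/44053999251, 464208407270/44053999251, 170940352838/14684666417]
step 2: P' = (I − K·H)·P̄ = [2348211826550/44053999251 -10434363676709/44053999251 -3737950477375/14684666417; -10434363676709/44053999251 50155056115100/44053999251 17870870898172/14684666417; -3737950477375/14684666417 17870870898172/14684666417 19111269953614/14684666417]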